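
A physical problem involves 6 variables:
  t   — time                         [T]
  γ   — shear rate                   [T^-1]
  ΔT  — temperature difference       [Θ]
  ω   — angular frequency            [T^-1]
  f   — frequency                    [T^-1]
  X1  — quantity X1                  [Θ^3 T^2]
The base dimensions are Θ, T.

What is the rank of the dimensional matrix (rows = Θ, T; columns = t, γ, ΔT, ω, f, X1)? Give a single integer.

2

Write exponents as rows Θ,T / cols t,γ,ΔT,ω,f,X1:
  Θ: [ 0  0  1  0  0  3]
  T: [ 1 -1  0 -1 -1  2]
RREF → pivots at {t,ΔT} ⇒ r = 2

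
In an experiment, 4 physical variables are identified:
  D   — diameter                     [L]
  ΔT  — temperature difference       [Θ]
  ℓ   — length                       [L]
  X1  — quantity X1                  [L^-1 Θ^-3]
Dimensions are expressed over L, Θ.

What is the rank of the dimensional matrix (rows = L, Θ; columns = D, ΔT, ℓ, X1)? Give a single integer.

Write exponents as rows L,Θ / cols D,ΔT,ℓ,X1:
  L: [ 1  0  1 -1]
  Θ: [ 0  1  0 -3]
RREF → pivots at {D,ΔT} ⇒ r = 2

2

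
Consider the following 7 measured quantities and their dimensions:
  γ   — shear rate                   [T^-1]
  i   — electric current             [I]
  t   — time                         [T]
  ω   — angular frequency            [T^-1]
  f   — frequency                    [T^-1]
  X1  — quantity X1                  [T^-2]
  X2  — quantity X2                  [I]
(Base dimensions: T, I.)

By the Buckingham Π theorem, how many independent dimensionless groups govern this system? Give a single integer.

Dimensional matrix (T×I by γ×i×t×ω×f×X1×X2):
  T: [-1  0  1 -1 -1 -2  0]
  I: [ 0  1  0  0  0  0  1]
Row reduction gives pivot columns γ,i; rank = 2
7 vars − rank 2 = 5 Π groups

5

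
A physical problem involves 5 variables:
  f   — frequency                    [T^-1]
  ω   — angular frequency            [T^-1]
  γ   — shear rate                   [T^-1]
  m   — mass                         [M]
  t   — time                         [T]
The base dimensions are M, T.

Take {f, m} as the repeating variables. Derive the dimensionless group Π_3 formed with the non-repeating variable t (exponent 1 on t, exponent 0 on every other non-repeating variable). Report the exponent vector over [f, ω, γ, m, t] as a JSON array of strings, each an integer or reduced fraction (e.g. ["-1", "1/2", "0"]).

Write exponents as rows M,T / cols f,ω,γ,m,t:
  M: [ 0  0  0  1  0]
  T: [-1 -1 -1  0  1]
RREF → pivots at {f,m} ⇒ r = 2
Repeat: f,m; free: ω,γ,t
RREF:
  r0: [   1    1    1    0   -1]
  r1: [   0    0    0    1    0]
Fix exponent of t at 1, ω at 0, γ at 0; solve each RREF row for its pivot's exponent:
  r0: exp(f) + (-1)·1 = 0 ⇒ exp(f) = 1
  r1: exp(m) + (0)·1 = 0 ⇒ exp(m) = 0
Π_3 = f · t

["1", "0", "0", "0", "1"]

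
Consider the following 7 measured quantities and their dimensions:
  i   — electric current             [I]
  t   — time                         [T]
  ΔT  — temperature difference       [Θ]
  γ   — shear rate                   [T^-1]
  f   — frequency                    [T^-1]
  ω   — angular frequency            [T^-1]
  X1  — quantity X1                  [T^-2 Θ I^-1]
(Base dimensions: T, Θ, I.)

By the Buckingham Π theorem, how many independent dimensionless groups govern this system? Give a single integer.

4

Exponent matrix [T,Θ,I] × [i,t,ΔT,γ,f,ω,X1]:
  T: [ 0  1  0 -1 -1 -1 -2]
  Θ: [ 0  0  1  0  0  0  1]
  I: [ 1  0  0  0  0  0 -1]
Row reduction gives pivot columns i,t,ΔT; rank = 3
7 vars − rank 3 = 4 Π groups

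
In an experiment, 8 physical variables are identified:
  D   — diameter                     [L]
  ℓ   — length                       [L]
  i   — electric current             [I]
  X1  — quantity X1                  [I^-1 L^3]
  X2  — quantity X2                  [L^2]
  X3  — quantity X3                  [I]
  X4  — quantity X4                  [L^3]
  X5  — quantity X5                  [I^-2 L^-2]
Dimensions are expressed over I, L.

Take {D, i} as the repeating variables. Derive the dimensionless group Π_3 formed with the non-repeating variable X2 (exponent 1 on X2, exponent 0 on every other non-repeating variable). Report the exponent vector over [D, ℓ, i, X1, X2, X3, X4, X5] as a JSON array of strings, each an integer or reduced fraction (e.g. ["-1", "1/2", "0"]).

Write exponents as rows I,L / cols D,ℓ,i,X1,X2,X3,X4,X5:
  I: [ 0  0  1 -1  0  1  0 -2]
  L: [ 1  1  0  3  2  0  3 -2]
RREF → pivots at {D,i} ⇒ r = 2
Repeat: D,i; free: ℓ,X1,X2,X3,X4,X5
RREF:
  r0: [   1    1    0    3    2    0    3   -2]
  r1: [   0    0    1   -1    0    1    0   -2]
Fix exponent of X2 at 1, ℓ at 0, X1 at 0, X3 at 0, X4 at 0, X5 at 0; solve each RREF row for its pivot's exponent:
  r0: exp(D) + (2)·1 = 0 ⇒ exp(D) = -2
  r1: exp(i) + (0)·1 = 0 ⇒ exp(i) = 0
Π_3 = D^-2 · X2

["-2", "0", "0", "0", "1", "0", "0", "0"]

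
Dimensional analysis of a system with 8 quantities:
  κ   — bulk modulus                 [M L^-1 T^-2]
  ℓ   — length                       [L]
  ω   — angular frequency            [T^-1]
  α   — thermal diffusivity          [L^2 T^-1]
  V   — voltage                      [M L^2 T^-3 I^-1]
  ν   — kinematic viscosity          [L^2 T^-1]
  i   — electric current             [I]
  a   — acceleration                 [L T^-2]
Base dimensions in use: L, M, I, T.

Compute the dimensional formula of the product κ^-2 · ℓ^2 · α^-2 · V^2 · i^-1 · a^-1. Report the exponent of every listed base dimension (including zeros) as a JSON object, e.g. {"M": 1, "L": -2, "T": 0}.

{"L": 3, "M": 0, "I": -3, "T": 2}

Write exponents as rows L,M,I,T / cols κ,ℓ,ω,α,V,ν,i,a:
  L: [-1  1  0  2  2  2  0  1]
  M: [ 1  0  0  0  1  0  0  0]
  I: [ 0  0  0  0 -1  0  1  0]
  T: [-2  0 -1 -1 -3 -1  0 -2]
  [L]: (-2)·-1+(2)·1+(-2)·2+(2)·2+(-1)·0+(-1)·1 = 3
  [M]: (-2)·1+(2)·0+(-2)·0+(2)·1+(-1)·0+(-1)·0 = 0
  [I]: (-2)·0+(2)·0+(-2)·0+(2)·-1+(-1)·1+(-1)·0 = -3
  [T]: (-2)·-2+(2)·0+(-2)·-1+(2)·-3+(-1)·0+(-1)·-2 = 2
⇒ L^3 I^-3 T^2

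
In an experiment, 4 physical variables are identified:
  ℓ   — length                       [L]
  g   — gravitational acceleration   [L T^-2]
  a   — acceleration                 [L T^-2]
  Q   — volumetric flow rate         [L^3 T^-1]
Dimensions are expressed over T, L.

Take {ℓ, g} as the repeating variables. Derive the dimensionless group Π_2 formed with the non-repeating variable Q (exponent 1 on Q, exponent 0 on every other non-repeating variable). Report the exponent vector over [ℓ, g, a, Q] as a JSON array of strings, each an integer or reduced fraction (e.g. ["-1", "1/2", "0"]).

Exponent matrix [T,L] × [ℓ,g,a,Q]:
  T: [ 0 -2 -2 -1]
  L: [ 1  1  1  3]
RREF → pivots at {ℓ,g} ⇒ r = 2
Pivot set = {ℓ,g}, free = {a,Q}
RREF:
  r0: [   1    0    0  5/2]
  r1: [   0    1    1  1/2]
Fix exponent of Q at 1, a at 0; solve each RREF row for its pivot's exponent:
  r0: exp(ℓ) + (5/2)·1 = 0 ⇒ exp(ℓ) = -5/2
  r1: exp(g) + (1/2)·1 = 0 ⇒ exp(g) = -1/2
Π_2 = ℓ^(-5/2) · g^(-1/2) · Q

["-5/2", "-1/2", "0", "1"]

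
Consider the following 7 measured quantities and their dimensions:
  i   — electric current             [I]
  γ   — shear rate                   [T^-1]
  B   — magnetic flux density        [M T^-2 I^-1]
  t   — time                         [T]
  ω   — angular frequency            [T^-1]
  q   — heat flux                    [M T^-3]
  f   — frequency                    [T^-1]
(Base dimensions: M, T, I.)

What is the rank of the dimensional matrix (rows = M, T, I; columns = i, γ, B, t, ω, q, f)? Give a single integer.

Exponent matrix [M,T,I] × [i,γ,B,t,ω,q,f]:
  M: [ 0  0  1  0  0  1  0]
  T: [ 0 -1 -2  1 -1 -3 -1]
  I: [ 1  0 -1  0  0  0  0]
Row reduction gives pivot columns i,γ,B; rank = 3

3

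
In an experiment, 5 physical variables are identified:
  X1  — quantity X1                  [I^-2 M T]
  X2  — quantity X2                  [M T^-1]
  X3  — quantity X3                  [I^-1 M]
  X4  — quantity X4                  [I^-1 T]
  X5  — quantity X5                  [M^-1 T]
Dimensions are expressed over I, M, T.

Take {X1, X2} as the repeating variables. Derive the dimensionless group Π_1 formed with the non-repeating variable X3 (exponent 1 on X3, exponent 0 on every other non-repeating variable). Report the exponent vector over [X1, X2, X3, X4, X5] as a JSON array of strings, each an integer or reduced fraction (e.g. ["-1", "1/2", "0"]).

["-1/2", "-1/2", "1", "0", "0"]

Write exponents as rows I,M,T / cols X1,X2,X3,X4,X5:
  I: [-2  0 -1 -1  0]
  M: [ 1  1  1  0 -1]
  T: [ 1 -1  0  1  1]
Echelon form has 2 nonzero rows (pivots: X1,X2)
Pivot set = {X1,X2}, free = {X3,X4,X5}
RREF:
  r0: [   1    0  1/2  1/2    0]
  r1: [   0    1  1/2 -1/2   -1]
  r2: [   0    0    0    0    0]
Fix exponent of X3 at 1, X4 at 0, X5 at 0; solve each RREF row for its pivot's exponent:
  r0: exp(X1) + (1/2)·1 = 0 ⇒ exp(X1) = -1/2
  r1: exp(X2) + (1/2)·1 = 0 ⇒ exp(X2) = -1/2
Π_1 = X1^(-1/2) · X2^(-1/2) · X3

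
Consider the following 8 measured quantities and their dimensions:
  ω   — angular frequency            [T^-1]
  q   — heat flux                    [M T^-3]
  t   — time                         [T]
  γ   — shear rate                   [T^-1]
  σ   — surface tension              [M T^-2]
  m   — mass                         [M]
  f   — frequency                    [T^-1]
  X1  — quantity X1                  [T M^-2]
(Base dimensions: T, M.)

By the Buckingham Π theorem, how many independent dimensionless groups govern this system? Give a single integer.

6

Exponent matrix [T,M] × [ω,q,t,γ,σ,m,f,X1]:
  T: [-1 -3  1 -1 -2  0 -1  1]
  M: [ 0  1  0  0  1  1  0 -2]
Echelon form has 2 nonzero rows (pivots: ω,q)
Π count = n − r = 8 − 2 = 6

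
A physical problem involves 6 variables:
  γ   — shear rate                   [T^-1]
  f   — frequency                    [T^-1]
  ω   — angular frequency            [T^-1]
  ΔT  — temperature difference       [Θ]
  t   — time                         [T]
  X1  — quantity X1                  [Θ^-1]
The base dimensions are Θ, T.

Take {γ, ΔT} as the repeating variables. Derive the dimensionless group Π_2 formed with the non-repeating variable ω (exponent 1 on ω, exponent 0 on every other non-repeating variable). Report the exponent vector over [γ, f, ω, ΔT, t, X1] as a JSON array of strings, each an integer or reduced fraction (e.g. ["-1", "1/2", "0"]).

Dimensional matrix (Θ×T by γ×f×ω×ΔT×t×X1):
  Θ: [ 0  0  0  1  0 -1]
  T: [-1 -1 -1  0  1  0]
Echelon form has 2 nonzero rows (pivots: γ,ΔT)
Pivot set = {γ,ΔT}, free = {f,ω,t,X1}
RREF:
  r0: [   1    1    1    0   -1    0]
  r1: [   0    0    0    1    0   -1]
Fix exponent of ω at 1, f at 0, t at 0, X1 at 0; solve each RREF row for its pivot's exponent:
  r0: exp(γ) + (1)·1 = 0 ⇒ exp(γ) = -1
  r1: exp(ΔT) + (0)·1 = 0 ⇒ exp(ΔT) = 0
Π_2 = γ^-1 · ω

["-1", "0", "1", "0", "0", "0"]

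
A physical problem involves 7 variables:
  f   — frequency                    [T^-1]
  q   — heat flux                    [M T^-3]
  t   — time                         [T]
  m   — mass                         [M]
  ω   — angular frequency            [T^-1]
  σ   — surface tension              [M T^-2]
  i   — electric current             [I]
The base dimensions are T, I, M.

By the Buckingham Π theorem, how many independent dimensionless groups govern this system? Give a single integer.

Dimensional matrix (T×I×M by f×q×t×m×ω×σ×i):
  T: [-1 -3  1  0 -1 -2  0]
  I: [ 0  0  0  0  0  0  1]
  M: [ 0  1  0  1  0  1  0]
RREF → pivots at {f,q,i} ⇒ r = 3
Π count = n − r = 7 − 3 = 4

4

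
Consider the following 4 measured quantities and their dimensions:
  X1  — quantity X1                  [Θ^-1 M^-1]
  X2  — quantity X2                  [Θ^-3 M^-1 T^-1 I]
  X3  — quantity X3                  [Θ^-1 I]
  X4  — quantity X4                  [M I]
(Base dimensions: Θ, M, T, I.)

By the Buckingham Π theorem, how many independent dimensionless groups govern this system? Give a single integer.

1

Dimensional matrix (Θ×M×T×I by X1×X2×X3×X4):
  Θ: [-1 -3 -1  0]
  M: [-1 -1  0  1]
  T: [ 0 -1  0  0]
  I: [ 0  1  1  1]
Row reduction gives pivot columns X1,X2,X3; rank = 3
Π count = n − r = 4 − 3 = 1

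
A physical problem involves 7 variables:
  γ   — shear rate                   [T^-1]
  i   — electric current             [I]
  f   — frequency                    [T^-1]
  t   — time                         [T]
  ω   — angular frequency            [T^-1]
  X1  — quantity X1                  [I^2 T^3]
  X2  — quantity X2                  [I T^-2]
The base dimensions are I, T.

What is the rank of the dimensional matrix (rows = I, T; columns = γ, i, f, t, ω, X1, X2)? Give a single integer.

2

Dimensional matrix (I×T by γ×i×f×t×ω×X1×X2):
  I: [ 0  1  0  0  0  2  1]
  T: [-1  0 -1  1 -1  3 -2]
Row reduction gives pivot columns γ,i; rank = 2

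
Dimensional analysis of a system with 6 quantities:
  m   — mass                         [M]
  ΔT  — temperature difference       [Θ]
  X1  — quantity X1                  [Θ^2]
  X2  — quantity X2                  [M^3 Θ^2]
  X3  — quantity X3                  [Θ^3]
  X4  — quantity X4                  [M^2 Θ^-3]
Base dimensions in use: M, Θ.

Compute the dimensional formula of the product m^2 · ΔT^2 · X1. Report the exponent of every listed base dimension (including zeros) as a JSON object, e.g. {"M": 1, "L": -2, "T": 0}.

{"M": 2, "Θ": 4}

Exponent matrix [M,Θ] × [m,ΔT,X1,X2,X3,X4]:
  M: [ 1  0  0  3  0  2]
  Θ: [ 0  1  2  2  3 -3]
  [M]: (2)·1+(2)·0+(1)·0 = 2
  [Θ]: (2)·0+(2)·1+(1)·2 = 4
⇒ M^2 Θ^4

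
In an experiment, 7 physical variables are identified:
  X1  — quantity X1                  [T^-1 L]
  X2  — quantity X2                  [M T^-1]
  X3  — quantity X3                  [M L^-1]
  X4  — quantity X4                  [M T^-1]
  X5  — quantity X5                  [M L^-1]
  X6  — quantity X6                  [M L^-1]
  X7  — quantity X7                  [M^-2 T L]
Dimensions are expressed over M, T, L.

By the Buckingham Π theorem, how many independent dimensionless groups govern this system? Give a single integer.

Exponent matrix [M,T,L] × [X1,X2,X3,X4,X5,X6,X7]:
  M: [ 0  1  1  1  1  1 -2]
  T: [-1 -1  0 -1  0  0  1]
  L: [ 1  0 -1  0 -1 -1  1]
Echelon form has 2 nonzero rows (pivots: X1,X2)
n=7, r=2 ⇒ 5 dimensionless groups

5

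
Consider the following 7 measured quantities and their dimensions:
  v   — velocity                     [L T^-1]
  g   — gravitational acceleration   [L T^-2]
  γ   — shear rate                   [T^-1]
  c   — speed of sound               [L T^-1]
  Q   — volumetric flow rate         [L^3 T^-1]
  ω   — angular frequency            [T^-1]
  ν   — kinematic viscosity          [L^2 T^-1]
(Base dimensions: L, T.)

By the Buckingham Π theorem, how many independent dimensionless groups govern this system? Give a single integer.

Write exponents as rows L,T / cols v,g,γ,c,Q,ω,ν:
  L: [ 1  1  0  1  3  0  2]
  T: [-1 -2 -1 -1 -1 -1 -1]
RREF → pivots at {v,g} ⇒ r = 2
n=7, r=2 ⇒ 5 dimensionless groups

5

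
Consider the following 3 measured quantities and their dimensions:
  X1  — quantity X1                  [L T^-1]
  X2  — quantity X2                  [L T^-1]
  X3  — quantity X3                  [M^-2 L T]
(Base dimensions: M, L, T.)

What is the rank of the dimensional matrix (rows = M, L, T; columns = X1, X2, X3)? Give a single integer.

2

Exponent matrix [M,L,T] × [X1,X2,X3]:
  M: [ 0  0 -2]
  L: [ 1  1  1]
  T: [-1 -1  1]
RREF → pivots at {X1,X3} ⇒ r = 2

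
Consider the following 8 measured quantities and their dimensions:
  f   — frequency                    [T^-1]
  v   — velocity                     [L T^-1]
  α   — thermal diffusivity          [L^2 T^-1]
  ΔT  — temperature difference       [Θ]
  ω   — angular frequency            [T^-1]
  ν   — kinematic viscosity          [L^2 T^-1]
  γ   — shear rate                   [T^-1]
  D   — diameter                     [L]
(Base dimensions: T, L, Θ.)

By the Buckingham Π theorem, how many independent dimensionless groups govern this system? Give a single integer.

5

Dimensional matrix (T×L×Θ by f×v×α×ΔT×ω×ν×γ×D):
  T: [-1 -1 -1  0 -1 -1 -1  0]
  L: [ 0  1  2  0  0  2  0  1]
  Θ: [ 0  0  0  1  0  0  0  0]
Echelon form has 3 nonzero rows (pivots: f,v,ΔT)
8 vars − rank 3 = 5 Π groups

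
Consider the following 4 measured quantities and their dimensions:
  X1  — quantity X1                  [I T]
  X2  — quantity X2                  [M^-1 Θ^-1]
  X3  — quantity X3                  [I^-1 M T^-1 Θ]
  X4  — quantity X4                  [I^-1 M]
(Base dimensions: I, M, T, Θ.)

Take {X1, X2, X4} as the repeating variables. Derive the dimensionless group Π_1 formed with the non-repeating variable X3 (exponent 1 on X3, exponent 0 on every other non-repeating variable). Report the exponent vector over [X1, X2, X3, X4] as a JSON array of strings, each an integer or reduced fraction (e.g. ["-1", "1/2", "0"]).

Dimensional matrix (I×M×T×Θ by X1×X2×X3×X4):
  I: [ 1  0 -1 -1]
  M: [ 0 -1  1  1]
  T: [ 1  0 -1  0]
  Θ: [ 0 -1  1  0]
Row reduction gives pivot columns X1,X2,X4; rank = 3
Repeat: X1,X2,X4; free: X3
RREF:
  r0: [   1    0   -1    0]
  r1: [   0    1   -1    0]
  r2: [   0    0    0    1]
  r3: [   0    0    0    0]
Fix exponent of X3 at 1; solve each RREF row for its pivot's exponent:
  r0: exp(X1) + (-1)·1 = 0 ⇒ exp(X1) = 1
  r1: exp(X2) + (-1)·1 = 0 ⇒ exp(X2) = 1
  r2: exp(X4) + (0)·1 = 0 ⇒ exp(X4) = 0
Π_1 = X1 · X2 · X3

["1", "1", "1", "0"]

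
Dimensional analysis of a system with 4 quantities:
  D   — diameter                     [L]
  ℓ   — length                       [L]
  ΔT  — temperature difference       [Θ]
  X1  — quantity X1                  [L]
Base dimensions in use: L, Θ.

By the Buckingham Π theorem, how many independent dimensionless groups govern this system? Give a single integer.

2

Dimensional matrix (L×Θ by D×ℓ×ΔT×X1):
  L: [ 1  1  0  1]
  Θ: [ 0  0  1  0]
RREF → pivots at {D,ΔT} ⇒ r = 2
n=4, r=2 ⇒ 2 dimensionless groups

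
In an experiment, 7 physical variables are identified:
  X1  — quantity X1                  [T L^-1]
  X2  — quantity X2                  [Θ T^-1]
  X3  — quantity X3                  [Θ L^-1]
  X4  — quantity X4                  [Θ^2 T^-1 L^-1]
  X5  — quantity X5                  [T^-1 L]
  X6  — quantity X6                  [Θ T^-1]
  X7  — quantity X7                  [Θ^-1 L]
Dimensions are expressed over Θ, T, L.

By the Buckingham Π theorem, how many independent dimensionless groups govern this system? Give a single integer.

Exponent matrix [Θ,T,L] × [X1,X2,X3,X4,X5,X6,X7]:
  Θ: [ 0  1  1  2  0  1 -1]
  T: [ 1 -1  0 -1 -1 -1  0]
  L: [-1  0 -1 -1  1  0  1]
RREF → pivots at {X1,X2} ⇒ r = 2
7 vars − rank 2 = 5 Π groups

5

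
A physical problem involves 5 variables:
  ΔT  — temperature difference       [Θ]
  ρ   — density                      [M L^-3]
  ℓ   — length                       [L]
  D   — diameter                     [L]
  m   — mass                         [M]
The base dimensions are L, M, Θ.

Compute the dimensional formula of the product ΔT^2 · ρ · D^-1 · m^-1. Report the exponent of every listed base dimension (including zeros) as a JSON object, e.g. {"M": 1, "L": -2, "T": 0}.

{"L": -4, "M": 0, "Θ": 2}

Exponent matrix [L,M,Θ] × [ΔT,ρ,ℓ,D,m]:
  L: [ 0 -3  1  1  0]
  M: [ 0  1  0  0  1]
  Θ: [ 1  0  0  0  0]
  [L]: (2)·0+(1)·-3+(-1)·1+(-1)·0 = -4
  [M]: (2)·0+(1)·1+(-1)·0+(-1)·1 = 0
  [Θ]: (2)·1+(1)·0+(-1)·0+(-1)·0 = 2
⇒ L^-4 Θ^2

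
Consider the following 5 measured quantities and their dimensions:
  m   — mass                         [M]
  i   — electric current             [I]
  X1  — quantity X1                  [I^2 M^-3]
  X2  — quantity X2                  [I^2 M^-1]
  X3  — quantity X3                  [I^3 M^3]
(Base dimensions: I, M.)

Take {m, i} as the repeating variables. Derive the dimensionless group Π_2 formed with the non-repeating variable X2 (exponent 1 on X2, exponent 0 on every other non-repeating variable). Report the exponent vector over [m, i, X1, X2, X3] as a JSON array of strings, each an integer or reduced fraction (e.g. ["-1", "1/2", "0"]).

["1", "-2", "0", "1", "0"]

Dimensional matrix (I×M by m×i×X1×X2×X3):
  I: [ 0  1  2  2  3]
  M: [ 1  0 -3 -1  3]
Row reduction gives pivot columns m,i; rank = 2
Pivot set = {m,i}, free = {X1,X2,X3}
RREF:
  r0: [   1    0   -3   -1    3]
  r1: [   0    1    2    2    3]
Fix exponent of X2 at 1, X1 at 0, X3 at 0; solve each RREF row for its pivot's exponent:
  r0: exp(m) + (-1)·1 = 0 ⇒ exp(m) = 1
  r1: exp(i) + (2)·1 = 0 ⇒ exp(i) = -2
Π_2 = m · i^-2 · X2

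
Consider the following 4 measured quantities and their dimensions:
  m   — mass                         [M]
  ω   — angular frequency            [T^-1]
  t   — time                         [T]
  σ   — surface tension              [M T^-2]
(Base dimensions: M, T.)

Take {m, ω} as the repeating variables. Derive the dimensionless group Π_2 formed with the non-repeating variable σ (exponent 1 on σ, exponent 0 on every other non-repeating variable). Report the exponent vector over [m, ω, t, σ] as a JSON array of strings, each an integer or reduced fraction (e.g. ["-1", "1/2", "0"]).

["-1", "-2", "0", "1"]

Exponent matrix [M,T] × [m,ω,t,σ]:
  M: [ 1  0  0  1]
  T: [ 0 -1  1 -2]
RREF → pivots at {m,ω} ⇒ r = 2
Pivot set = {m,ω}, free = {t,σ}
RREF:
  r0: [   1    0    0    1]
  r1: [   0    1   -1    2]
Fix exponent of σ at 1, t at 0; solve each RREF row for its pivot's exponent:
  r0: exp(m) + (1)·1 = 0 ⇒ exp(m) = -1
  r1: exp(ω) + (2)·1 = 0 ⇒ exp(ω) = -2
Π_2 = m^-1 · ω^-2 · σ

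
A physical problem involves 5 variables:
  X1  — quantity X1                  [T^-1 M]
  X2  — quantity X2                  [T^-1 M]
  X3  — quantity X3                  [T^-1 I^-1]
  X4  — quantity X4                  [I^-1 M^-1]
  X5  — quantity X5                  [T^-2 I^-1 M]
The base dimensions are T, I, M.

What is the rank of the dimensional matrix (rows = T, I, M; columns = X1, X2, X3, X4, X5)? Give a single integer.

Write exponents as rows T,I,M / cols X1,X2,X3,X4,X5:
  T: [-1 -1 -1  0 -2]
  I: [ 0  0 -1 -1 -1]
  M: [ 1  1  0 -1  1]
Row reduction gives pivot columns X1,X3; rank = 2

2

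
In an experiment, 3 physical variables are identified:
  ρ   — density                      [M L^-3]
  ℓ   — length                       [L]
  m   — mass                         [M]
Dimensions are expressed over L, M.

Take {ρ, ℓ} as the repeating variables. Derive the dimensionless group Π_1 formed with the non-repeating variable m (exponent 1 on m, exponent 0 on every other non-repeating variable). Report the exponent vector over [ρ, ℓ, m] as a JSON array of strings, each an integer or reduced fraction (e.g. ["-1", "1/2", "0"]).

["-1", "-3", "1"]

Write exponents as rows L,M / cols ρ,ℓ,m:
  L: [-3  1  0]
  M: [ 1  0  1]
Echelon form has 2 nonzero rows (pivots: ρ,ℓ)
Repeat: ρ,ℓ; free: m
RREF:
  r0: [   1    0    1]
  r1: [   0    1    3]
Fix exponent of m at 1; solve each RREF row for its pivot's exponent:
  r0: exp(ρ) + (1)·1 = 0 ⇒ exp(ρ) = -1
  r1: exp(ℓ) + (3)·1 = 0 ⇒ exp(ℓ) = -3
Π_1 = ρ^-1 · ℓ^-3 · m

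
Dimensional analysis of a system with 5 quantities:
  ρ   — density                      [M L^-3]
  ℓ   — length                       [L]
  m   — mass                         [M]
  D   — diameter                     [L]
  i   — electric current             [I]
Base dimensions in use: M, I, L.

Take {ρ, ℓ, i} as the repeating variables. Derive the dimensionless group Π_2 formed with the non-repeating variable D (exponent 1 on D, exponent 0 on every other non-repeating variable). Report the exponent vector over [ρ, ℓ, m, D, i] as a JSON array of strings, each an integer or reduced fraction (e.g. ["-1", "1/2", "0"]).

["0", "-1", "0", "1", "0"]

Write exponents as rows M,I,L / cols ρ,ℓ,m,D,i:
  M: [ 1  0  1  0  0]
  I: [ 0  0  0  0  1]
  L: [-3  1  0  1  0]
RREF → pivots at {ρ,ℓ,i} ⇒ r = 3
Pivot set = {ρ,ℓ,i}, free = {m,D}
RREF:
  r0: [   1    0    1    0    0]
  r1: [   0    1    3    1    0]
  r2: [   0    0    0    0    1]
Fix exponent of D at 1, m at 0; solve each RREF row for its pivot's exponent:
  r0: exp(ρ) + (0)·1 = 0 ⇒ exp(ρ) = 0
  r1: exp(ℓ) + (1)·1 = 0 ⇒ exp(ℓ) = -1
  r2: exp(i) + (0)·1 = 0 ⇒ exp(i) = 0
Π_2 = ℓ^-1 · D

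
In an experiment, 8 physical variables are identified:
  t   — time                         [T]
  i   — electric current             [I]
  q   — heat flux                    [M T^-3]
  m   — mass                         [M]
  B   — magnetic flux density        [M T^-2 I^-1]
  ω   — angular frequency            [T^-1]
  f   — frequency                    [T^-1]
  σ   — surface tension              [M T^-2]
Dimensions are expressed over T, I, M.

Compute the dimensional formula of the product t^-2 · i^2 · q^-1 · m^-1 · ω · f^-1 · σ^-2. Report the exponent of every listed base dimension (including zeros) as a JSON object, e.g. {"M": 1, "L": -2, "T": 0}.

{"T": 5, "I": 2, "M": -4}

Dimensional matrix (T×I×M by t×i×q×m×B×ω×f×σ):
  T: [ 1  0 -3  0 -2 -1 -1 -2]
  I: [ 0  1  0  0 -1  0  0  0]
  M: [ 0  0  1  1  1  0  0  1]
  [T]: (-2)·1+(2)·0+(-1)·-3+(-1)·0+(1)·-1+(-1)·-1+(-2)·-2 = 5
  [I]: (-2)·0+(2)·1+(-1)·0+(-1)·0+(1)·0+(-1)·0+(-2)·0 = 2
  [M]: (-2)·0+(2)·0+(-1)·1+(-1)·1+(1)·0+(-1)·0+(-2)·1 = -4
⇒ T^5 I^2 M^-4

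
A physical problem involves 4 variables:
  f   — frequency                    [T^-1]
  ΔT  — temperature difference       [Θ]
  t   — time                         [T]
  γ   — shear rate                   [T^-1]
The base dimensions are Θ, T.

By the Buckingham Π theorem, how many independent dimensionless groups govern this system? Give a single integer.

Dimensional matrix (Θ×T by f×ΔT×t×γ):
  Θ: [ 0  1  0  0]
  T: [-1  0  1 -1]
Row reduction gives pivot columns f,ΔT; rank = 2
n=4, r=2 ⇒ 2 dimensionless groups

2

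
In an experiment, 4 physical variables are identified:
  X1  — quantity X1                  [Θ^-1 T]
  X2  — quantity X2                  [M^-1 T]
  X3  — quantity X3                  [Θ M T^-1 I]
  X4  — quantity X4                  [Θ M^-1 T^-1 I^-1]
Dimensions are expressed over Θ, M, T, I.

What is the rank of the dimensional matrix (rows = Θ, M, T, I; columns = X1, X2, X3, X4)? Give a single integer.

Exponent matrix [Θ,M,T,I] × [X1,X2,X3,X4]:
  Θ: [-1  0  1  1]
  M: [ 0 -1  1 -1]
  T: [ 1  1 -1 -1]
  I: [ 0  0  1 -1]
Row reduction gives pivot columns X1,X2,X3; rank = 3

3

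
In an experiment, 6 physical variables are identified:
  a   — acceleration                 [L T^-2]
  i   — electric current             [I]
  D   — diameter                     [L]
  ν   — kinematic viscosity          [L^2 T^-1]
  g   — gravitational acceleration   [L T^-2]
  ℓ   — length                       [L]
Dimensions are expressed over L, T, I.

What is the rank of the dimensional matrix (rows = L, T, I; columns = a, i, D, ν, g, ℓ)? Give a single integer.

3

Exponent matrix [L,T,I] × [a,i,D,ν,g,ℓ]:
  L: [ 1  0  1  2  1  1]
  T: [-2  0  0 -1 -2  0]
  I: [ 0  1  0  0  0  0]
Echelon form has 3 nonzero rows (pivots: a,i,D)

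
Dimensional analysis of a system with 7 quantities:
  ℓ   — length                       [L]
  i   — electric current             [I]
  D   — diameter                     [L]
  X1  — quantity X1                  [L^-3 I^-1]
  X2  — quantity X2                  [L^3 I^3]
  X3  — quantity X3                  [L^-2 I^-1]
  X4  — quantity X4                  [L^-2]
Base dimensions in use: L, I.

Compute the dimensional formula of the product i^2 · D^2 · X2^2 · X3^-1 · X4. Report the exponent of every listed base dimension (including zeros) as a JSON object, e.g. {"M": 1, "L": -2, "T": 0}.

Dimensional matrix (L×I by ℓ×i×D×X1×X2×X3×X4):
  L: [ 1  0  1 -3  3 -2 -2]
  I: [ 0  1  0 -1  3 -1  0]
  [L]: (2)·0+(2)·1+(2)·3+(-1)·-2+(1)·-2 = 8
  [I]: (2)·1+(2)·0+(2)·3+(-1)·-1+(1)·0 = 9
⇒ L^8 I^9

{"L": 8, "I": 9}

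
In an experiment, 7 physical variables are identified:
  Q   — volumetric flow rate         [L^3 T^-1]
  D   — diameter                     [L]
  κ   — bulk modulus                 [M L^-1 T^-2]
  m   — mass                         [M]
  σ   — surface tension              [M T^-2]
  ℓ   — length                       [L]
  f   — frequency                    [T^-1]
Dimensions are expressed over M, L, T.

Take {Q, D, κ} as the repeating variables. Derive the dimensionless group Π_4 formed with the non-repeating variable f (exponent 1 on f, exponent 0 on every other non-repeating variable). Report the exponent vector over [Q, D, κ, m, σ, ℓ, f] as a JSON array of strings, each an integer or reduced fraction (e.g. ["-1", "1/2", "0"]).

Exponent matrix [M,L,T] × [Q,D,κ,m,σ,ℓ,f]:
  M: [ 0  0  1  1  1  0  0]
  L: [ 3  1 -1  0  0  1  0]
  T: [-1  0 -2  0 -2  0 -1]
Echelon form has 3 nonzero rows (pivots: Q,D,κ)
Pivot set = {Q,D,κ}, free = {m,σ,ℓ,f}
RREF:
  r0: [   1    0    0   -2    0    0    1]
  r1: [   0    1    0    7    1    1   -3]
  r2: [   0    0    1    1    1    0    0]
Fix exponent of f at 1, m at 0, σ at 0, ℓ at 0; solve each RREF row for its pivot's exponent:
  r0: exp(Q) + (1)·1 = 0 ⇒ exp(Q) = -1
  r1: exp(D) + (-3)·1 = 0 ⇒ exp(D) = 3
  r2: exp(κ) + (0)·1 = 0 ⇒ exp(κ) = 0
Π_4 = Q^-1 · D^3 · f

["-1", "3", "0", "0", "0", "0", "1"]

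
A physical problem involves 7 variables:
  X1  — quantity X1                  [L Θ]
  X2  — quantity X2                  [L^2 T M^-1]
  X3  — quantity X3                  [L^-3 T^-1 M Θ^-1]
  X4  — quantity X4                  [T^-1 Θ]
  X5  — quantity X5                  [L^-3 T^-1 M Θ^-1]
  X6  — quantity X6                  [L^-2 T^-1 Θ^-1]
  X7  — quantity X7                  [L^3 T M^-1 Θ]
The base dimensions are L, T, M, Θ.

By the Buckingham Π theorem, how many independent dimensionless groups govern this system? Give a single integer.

4

Dimensional matrix (L×T×M×Θ by X1×X2×X3×X4×X5×X6×X7):
  L: [ 1  2 -3  0 -3 -2  3]
  T: [ 0  1 -1 -1 -1 -1  1]
  M: [ 0 -1  1  0  1  0 -1]
  Θ: [ 1  0 -1  1 -1 -1  1]
Row reduction gives pivot columns X1,X2,X4; rank = 3
n=7, r=3 ⇒ 4 dimensionless groups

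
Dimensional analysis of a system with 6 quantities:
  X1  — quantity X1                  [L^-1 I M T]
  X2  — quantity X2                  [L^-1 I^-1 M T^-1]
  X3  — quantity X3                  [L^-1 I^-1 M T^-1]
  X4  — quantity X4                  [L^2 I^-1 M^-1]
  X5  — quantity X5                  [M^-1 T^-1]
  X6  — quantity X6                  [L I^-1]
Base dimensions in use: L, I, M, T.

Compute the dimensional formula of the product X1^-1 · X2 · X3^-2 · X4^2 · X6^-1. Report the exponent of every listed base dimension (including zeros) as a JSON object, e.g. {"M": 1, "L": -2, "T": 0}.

{"L": 5, "I": -1, "M": -4, "T": 0}

Exponent matrix [L,I,M,T] × [X1,X2,X3,X4,X5,X6]:
  L: [-1 -1 -1  2  0  1]
  I: [ 1 -1 -1 -1  0 -1]
  M: [ 1  1  1 -1 -1  0]
  T: [ 1 -1 -1  0 -1  0]
  [L]: (-1)·-1+(1)·-1+(-2)·-1+(2)·2+(-1)·1 = 5
  [I]: (-1)·1+(1)·-1+(-2)·-1+(2)·-1+(-1)·-1 = -1
  [M]: (-1)·1+(1)·1+(-2)·1+(2)·-1+(-1)·0 = -4
  [T]: (-1)·1+(1)·-1+(-2)·-1+(2)·0+(-1)·0 = 0
⇒ L^5 I^-1 M^-4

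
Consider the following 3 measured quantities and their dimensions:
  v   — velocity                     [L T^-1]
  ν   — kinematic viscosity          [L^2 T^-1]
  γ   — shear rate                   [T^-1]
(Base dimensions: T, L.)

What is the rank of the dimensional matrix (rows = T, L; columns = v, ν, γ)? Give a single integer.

2

Exponent matrix [T,L] × [v,ν,γ]:
  T: [-1 -1 -1]
  L: [ 1  2  0]
Row reduction gives pivot columns v,ν; rank = 2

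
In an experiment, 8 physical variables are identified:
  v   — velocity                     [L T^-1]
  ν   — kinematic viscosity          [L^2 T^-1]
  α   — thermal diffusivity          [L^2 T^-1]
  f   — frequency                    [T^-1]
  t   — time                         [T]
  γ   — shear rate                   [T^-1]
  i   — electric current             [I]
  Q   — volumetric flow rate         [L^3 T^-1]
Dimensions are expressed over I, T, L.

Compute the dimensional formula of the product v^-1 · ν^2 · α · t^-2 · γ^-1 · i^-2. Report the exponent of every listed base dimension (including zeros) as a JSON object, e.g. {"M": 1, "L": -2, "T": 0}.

Dimensional matrix (I×T×L by v×ν×α×f×t×γ×i×Q):
  I: [ 0  0  0  0  0  0  1  0]
  T: [-1 -1 -1 -1  1 -1  0 -1]
  L: [ 1  2  2  0  0  0  0  3]
  [I]: (-1)·0+(2)·0+(1)·0+(-2)·0+(-1)·0+(-2)·1 = -2
  [T]: (-1)·-1+(2)·-1+(1)·-1+(-2)·1+(-1)·-1+(-2)·0 = -3
  [L]: (-1)·1+(2)·2+(1)·2+(-2)·0+(-1)·0+(-2)·0 = 5
⇒ I^-2 T^-3 L^5

{"I": -2, "T": -3, "L": 5}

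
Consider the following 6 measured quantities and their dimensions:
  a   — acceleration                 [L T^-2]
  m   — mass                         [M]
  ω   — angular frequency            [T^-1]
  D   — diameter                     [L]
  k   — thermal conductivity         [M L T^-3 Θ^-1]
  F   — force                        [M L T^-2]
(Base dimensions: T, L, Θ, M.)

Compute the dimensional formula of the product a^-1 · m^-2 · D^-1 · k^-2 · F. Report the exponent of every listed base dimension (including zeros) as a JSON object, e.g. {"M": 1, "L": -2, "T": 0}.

{"T": 6, "L": -3, "Θ": 2, "M": -3}

Write exponents as rows T,L,Θ,M / cols a,m,ω,D,k,F:
  T: [-2  0 -1  0 -3 -2]
  L: [ 1  0  0  1  1  1]
  Θ: [ 0  0  0  0 -1  0]
  M: [ 0  1  0  0  1  1]
  [T]: (-1)·-2+(-2)·0+(-1)·0+(-2)·-3+(1)·-2 = 6
  [L]: (-1)·1+(-2)·0+(-1)·1+(-2)·1+(1)·1 = -3
  [Θ]: (-1)·0+(-2)·0+(-1)·0+(-2)·-1+(1)·0 = 2
  [M]: (-1)·0+(-2)·1+(-1)·0+(-2)·1+(1)·1 = -3
⇒ T^6 L^-3 Θ^2 M^-3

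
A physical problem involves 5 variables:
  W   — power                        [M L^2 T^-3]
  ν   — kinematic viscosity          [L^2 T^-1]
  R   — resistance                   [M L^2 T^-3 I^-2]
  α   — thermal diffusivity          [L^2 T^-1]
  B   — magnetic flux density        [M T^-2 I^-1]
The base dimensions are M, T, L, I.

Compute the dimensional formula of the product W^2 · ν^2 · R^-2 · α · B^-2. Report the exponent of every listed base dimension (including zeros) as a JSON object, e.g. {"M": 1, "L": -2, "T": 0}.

Exponent matrix [M,T,L,I] × [W,ν,R,α,B]:
  M: [ 1  0  1  0  1]
  T: [-3 -1 -3 -1 -2]
  L: [ 2  2  2  2  0]
  I: [ 0  0 -2  0 -1]
  [M]: (2)·1+(2)·0+(-2)·1+(1)·0+(-2)·1 = -2
  [T]: (2)·-3+(2)·-1+(-2)·-3+(1)·-1+(-2)·-2 = 1
  [L]: (2)·2+(2)·2+(-2)·2+(1)·2+(-2)·0 = 6
  [I]: (2)·0+(2)·0+(-2)·-2+(1)·0+(-2)·-1 = 6
⇒ M^-2 T L^6 I^6

{"M": -2, "T": 1, "L": 6, "I": 6}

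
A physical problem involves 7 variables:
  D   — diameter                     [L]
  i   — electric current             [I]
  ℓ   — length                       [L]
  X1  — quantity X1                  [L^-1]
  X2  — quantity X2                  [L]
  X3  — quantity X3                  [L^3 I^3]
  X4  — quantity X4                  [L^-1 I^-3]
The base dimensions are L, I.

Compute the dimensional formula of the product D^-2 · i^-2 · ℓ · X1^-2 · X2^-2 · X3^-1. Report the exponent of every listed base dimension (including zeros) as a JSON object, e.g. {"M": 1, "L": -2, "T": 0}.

Write exponents as rows L,I / cols D,i,ℓ,X1,X2,X3,X4:
  L: [ 1  0  1 -1  1  3 -1]
  I: [ 0  1  0  0  0  3 -3]
  [L]: (-2)·1+(-2)·0+(1)·1+(-2)·-1+(-2)·1+(-1)·3 = -4
  [I]: (-2)·0+(-2)·1+(1)·0+(-2)·0+(-2)·0+(-1)·3 = -5
⇒ L^-4 I^-5

{"L": -4, "I": -5}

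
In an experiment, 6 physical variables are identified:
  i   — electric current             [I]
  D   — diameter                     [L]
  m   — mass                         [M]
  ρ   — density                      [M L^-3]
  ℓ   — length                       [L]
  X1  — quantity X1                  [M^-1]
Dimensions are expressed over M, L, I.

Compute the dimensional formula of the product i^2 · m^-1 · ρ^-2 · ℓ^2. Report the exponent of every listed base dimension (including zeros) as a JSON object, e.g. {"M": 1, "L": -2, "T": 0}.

Write exponents as rows M,L,I / cols i,D,m,ρ,ℓ,X1:
  M: [ 0  0  1  1  0 -1]
  L: [ 0  1  0 -3  1  0]
  I: [ 1  0  0  0  0  0]
  [M]: (2)·0+(-1)·1+(-2)·1+(2)·0 = -3
  [L]: (2)·0+(-1)·0+(-2)·-3+(2)·1 = 8
  [I]: (2)·1+(-1)·0+(-2)·0+(2)·0 = 2
⇒ M^-3 L^8 I^2

{"M": -3, "L": 8, "I": 2}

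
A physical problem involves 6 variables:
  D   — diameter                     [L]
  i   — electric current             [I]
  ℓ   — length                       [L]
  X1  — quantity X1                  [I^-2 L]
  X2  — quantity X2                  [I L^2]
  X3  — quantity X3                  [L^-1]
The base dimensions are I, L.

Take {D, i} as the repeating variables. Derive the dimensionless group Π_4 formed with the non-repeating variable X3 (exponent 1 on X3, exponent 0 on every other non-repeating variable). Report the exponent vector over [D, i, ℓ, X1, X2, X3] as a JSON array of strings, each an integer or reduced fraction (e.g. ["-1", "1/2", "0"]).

["1", "0", "0", "0", "0", "1"]

Write exponents as rows I,L / cols D,i,ℓ,X1,X2,X3:
  I: [ 0  1  0 -2  1  0]
  L: [ 1  0  1  1  2 -1]
Row reduction gives pivot columns D,i; rank = 2
Repeat: D,i; free: ℓ,X1,X2,X3
RREF:
  r0: [   1    0    1    1    2   -1]
  r1: [   0    1    0   -2    1    0]
Fix exponent of X3 at 1, ℓ at 0, X1 at 0, X2 at 0; solve each RREF row for its pivot's exponent:
  r0: exp(D) + (-1)·1 = 0 ⇒ exp(D) = 1
  r1: exp(i) + (0)·1 = 0 ⇒ exp(i) = 0
Π_4 = D · X3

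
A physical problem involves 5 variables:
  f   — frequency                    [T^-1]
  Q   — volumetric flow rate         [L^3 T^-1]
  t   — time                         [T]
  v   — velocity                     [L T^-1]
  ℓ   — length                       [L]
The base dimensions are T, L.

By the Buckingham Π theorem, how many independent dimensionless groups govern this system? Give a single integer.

3

Dimensional matrix (T×L by f×Q×t×v×ℓ):
  T: [-1 -1  1 -1  0]
  L: [ 0  3  0  1  1]
Echelon form has 2 nonzero rows (pivots: f,Q)
n=5, r=2 ⇒ 3 dimensionless groups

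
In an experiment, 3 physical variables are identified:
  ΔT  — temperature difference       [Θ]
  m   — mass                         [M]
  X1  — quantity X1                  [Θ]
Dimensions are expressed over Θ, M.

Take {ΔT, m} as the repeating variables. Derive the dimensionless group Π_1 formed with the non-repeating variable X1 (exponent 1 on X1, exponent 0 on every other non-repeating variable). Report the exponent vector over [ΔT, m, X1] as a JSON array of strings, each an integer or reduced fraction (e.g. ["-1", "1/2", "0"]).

["-1", "0", "1"]

Exponent matrix [Θ,M] × [ΔT,m,X1]:
  Θ: [ 1  0  1]
  M: [ 0  1  0]
RREF → pivots at {ΔT,m} ⇒ r = 2
Repeat: ΔT,m; free: X1
RREF:
  r0: [   1    0    1]
  r1: [   0    1    0]
Fix exponent of X1 at 1; solve each RREF row for its pivot's exponent:
  r0: exp(ΔT) + (1)·1 = 0 ⇒ exp(ΔT) = -1
  r1: exp(m) + (0)·1 = 0 ⇒ exp(m) = 0
Π_1 = ΔT^-1 · X1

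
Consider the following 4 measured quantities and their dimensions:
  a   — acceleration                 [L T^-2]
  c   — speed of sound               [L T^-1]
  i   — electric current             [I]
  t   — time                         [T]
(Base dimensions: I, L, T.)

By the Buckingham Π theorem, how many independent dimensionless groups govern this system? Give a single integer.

1

Exponent matrix [I,L,T] × [a,c,i,t]:
  I: [ 0  0  1  0]
  L: [ 1  1  0  0]
  T: [-2 -1  0  1]
Row reduction gives pivot columns a,c,i; rank = 3
4 vars − rank 3 = 1 Π group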